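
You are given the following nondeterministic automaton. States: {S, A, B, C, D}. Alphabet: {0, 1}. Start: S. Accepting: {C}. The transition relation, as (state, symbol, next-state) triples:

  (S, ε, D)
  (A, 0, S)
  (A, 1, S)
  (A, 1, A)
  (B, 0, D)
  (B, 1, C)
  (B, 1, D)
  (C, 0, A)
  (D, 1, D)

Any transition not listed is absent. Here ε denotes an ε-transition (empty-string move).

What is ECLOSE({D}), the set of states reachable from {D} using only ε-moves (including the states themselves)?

{D}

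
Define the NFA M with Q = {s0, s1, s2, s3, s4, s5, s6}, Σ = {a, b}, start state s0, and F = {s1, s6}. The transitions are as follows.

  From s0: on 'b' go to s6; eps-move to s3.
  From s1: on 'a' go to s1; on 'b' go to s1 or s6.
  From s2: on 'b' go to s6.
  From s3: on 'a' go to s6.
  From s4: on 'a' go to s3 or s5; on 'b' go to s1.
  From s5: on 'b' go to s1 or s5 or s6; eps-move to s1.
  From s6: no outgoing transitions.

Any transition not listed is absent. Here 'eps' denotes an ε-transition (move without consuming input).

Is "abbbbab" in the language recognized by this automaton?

Start: ε-closure({s0}) = {s0, s3}.
Read 'a': {s0, s3} → {s6}.
Read 'b': {s6} → ∅.
The set is empty and remains empty for the remaining 5 symbols.
The final set ∅ contains no accepting state.

No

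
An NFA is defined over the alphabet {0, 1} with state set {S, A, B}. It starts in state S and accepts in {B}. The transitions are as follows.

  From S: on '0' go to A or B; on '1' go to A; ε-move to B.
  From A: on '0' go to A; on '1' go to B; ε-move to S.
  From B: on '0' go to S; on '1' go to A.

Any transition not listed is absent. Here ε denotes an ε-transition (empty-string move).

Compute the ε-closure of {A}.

{S, A, B}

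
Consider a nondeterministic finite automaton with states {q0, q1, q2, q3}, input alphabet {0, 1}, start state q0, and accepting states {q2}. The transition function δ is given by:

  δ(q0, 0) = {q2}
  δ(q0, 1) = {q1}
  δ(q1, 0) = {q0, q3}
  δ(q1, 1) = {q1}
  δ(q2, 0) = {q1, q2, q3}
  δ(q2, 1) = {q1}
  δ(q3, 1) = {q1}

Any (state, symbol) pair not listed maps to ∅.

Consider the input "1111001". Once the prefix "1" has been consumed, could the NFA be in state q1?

Start in {q0}.
Read '1': {q0} → {q1}.
State q1 is in {q1}.

Yes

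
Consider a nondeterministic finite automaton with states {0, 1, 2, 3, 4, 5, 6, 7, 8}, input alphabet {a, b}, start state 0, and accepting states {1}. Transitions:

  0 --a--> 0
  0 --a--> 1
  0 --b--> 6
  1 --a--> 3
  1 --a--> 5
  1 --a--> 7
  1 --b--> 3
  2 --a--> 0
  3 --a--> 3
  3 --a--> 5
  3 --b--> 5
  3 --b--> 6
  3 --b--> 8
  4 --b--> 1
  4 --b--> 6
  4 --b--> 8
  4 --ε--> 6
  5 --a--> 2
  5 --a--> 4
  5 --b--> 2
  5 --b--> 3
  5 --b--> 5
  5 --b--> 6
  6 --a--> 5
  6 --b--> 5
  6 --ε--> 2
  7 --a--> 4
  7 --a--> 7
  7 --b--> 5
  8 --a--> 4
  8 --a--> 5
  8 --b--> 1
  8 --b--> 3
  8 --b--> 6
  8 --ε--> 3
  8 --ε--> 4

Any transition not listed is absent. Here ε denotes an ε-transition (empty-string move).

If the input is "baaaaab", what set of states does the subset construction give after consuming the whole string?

{1, 2, 3, 4, 5, 6, 8}

Start in {0}.
Read 'b': 0→{6}; union {6}; ε-closure = {2, 6}.
Read 'a': 2→{0}, 6→{5}; now {0, 5}.
Read 'a': 0→{0, 1}, 5→{2, 4}; union {0, 1, 2, 4}; ε-closure = {0, 1, 2, 4, 6}.
Read 'a': 0→{0, 1}, 1→{3, 5, 7}, 2→{0}, 4→∅, 6→{5}; now {0, 1, 3, 5, 7}.
Read 'a': 0→{0, 1}, 1→{3, 5, 7}, 3→{3, 5}, 5→{2, 4}, 7→{4, 7}; union {0, 1, 2, 3, 4, 5, 7}; ε-closure = {0, 1, 2, 3, 4, 5, 6, 7}.
Read 'a': 0→{0, 1}, 1→{3, 5, 7}, 2→{0}, 3→{3, 5}, 4→∅, 5→{2, 4}, 6→{5}, 7→{4, 7}; union {0, 1, 2, 3, 4, 5, 7}; ε-closure = {0, 1, 2, 3, 4, 5, 6, 7}.
Read 'b': 0→{6}, 1→{3}, 2→∅, 3→{5, 6, 8}, 4→{1, 6, 8}, 5→{2, 3, 5, 6}, 6→{5}, 7→{5}; union {1, 2, 3, 5, 6, 8}; ε-closure = {1, 2, 3, 4, 5, 6, 8}.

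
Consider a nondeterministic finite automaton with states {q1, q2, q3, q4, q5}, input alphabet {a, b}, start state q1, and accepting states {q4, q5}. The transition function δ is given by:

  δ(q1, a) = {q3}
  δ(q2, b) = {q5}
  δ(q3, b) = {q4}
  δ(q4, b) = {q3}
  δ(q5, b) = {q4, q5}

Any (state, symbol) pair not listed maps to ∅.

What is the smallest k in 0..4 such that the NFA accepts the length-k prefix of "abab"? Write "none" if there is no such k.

Start in {q1}.
Read 'a': q1→{q3}; now {q3}.
Read 'b': q3→{q4}; now {q4}.
None of the earlier sets intersect F, but {q4} does.

2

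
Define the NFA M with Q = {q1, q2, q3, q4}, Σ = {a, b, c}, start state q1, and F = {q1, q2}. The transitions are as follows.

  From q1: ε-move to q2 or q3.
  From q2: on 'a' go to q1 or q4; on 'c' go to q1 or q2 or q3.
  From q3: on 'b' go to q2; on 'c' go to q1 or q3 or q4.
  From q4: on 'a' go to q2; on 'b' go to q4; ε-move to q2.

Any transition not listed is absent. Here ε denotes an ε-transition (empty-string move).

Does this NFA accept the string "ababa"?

Yes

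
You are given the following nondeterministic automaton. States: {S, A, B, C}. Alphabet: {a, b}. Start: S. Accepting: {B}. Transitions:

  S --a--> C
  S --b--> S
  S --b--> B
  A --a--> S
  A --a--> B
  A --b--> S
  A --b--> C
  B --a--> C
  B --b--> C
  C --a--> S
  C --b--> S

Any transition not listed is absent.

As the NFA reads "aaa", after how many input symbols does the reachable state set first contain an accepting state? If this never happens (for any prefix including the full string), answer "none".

Start in {S}.
Read 'a': S→{C}; now {C}.
Read 'a': C→{S}; now {S}.
Read 'a': S→{C}; now {C}.
No reachable set along the way intersects F.

none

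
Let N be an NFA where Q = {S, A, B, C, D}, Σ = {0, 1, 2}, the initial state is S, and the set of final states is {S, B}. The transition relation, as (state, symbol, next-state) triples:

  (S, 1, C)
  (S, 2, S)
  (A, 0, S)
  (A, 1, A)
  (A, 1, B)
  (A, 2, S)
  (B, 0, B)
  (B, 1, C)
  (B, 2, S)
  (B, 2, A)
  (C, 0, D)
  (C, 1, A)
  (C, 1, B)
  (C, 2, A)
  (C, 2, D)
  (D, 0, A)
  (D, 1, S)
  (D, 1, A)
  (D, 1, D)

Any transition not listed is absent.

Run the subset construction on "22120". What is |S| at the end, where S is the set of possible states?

Start in {S}.
Read '2': S→{S}; now {S}.
Read '2': S→{S}; now {S}.
Read '1': S→{C}; now {C}.
Read '2': C→{A, D}; now {A, D}.
Read '0': A→{S}, D→{A}; now {S, A}.
That set has 2 states.

2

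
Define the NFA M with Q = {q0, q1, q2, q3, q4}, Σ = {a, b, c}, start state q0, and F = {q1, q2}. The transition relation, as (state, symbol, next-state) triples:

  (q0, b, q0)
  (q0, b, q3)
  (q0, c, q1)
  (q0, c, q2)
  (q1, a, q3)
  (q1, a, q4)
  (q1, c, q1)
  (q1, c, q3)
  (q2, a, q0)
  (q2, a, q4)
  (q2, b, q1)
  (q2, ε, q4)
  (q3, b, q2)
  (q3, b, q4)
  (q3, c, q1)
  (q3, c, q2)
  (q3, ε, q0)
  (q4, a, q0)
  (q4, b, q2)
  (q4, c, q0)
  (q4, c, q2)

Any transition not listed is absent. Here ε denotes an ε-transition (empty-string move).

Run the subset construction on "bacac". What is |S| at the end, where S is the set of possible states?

0

Start in {q0}.
Read 'b': q0→{q0, q3}; now {q0, q3}.
Read 'a': q0→∅, q3→∅; now ∅.
The set is empty and remains empty for the remaining 3 symbols.
That set has 0 states.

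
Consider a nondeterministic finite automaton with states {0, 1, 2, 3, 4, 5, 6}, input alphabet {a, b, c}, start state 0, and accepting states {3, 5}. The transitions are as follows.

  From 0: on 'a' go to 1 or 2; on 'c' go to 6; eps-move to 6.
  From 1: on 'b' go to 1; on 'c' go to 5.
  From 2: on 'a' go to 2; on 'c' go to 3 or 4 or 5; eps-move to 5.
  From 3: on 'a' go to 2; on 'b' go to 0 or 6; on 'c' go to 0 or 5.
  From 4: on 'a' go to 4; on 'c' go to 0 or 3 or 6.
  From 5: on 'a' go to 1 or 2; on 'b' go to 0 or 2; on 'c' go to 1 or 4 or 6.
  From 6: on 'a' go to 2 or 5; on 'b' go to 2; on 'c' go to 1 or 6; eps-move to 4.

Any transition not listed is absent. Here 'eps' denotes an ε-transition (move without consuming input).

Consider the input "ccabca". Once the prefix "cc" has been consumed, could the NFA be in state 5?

Yes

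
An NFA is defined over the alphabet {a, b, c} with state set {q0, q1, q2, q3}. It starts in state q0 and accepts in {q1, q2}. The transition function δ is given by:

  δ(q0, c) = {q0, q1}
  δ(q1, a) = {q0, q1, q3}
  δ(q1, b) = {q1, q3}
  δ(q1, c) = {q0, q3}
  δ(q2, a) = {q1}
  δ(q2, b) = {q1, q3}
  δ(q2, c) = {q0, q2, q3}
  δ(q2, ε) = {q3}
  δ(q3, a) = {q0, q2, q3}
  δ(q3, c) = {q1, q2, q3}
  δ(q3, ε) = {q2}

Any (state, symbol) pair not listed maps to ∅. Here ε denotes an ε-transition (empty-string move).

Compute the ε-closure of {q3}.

Begin with {q3}.
ε-move q3 → q2; add q2.

{q2, q3}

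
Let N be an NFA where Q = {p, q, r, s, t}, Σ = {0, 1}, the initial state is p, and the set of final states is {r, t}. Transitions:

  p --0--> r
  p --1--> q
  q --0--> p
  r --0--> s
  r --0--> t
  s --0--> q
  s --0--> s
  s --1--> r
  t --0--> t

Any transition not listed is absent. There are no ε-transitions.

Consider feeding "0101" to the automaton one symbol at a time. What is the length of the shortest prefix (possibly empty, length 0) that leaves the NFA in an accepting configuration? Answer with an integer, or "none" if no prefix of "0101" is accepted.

Start in {p}.
Read '0': {p} → {r}.
None of the earlier sets intersect F, but {r} does.

1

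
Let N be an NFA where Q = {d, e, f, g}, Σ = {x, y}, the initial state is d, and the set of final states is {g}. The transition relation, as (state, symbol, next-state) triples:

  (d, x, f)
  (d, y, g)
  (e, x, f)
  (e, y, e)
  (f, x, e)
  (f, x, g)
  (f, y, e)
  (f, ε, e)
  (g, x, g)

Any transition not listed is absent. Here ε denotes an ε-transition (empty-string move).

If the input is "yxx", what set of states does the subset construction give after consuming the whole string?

Start in {d}.
Read 'y': d→{g}; now {g}.
Read 'x': g→{g}; now {g}.
Read 'x': g→{g}; now {g}.

{g}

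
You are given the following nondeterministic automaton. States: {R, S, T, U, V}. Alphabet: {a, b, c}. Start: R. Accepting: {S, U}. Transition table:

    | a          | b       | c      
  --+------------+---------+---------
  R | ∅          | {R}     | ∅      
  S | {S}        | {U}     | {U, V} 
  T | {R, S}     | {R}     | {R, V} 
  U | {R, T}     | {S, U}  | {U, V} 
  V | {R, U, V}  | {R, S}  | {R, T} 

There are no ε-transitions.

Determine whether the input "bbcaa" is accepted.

No

Start in {R}.
Read 'b': {R} → {R}.
Read 'b': {R} → {R}.
Read 'c': {R} → ∅.
The set is empty and remains empty for the remaining 2 symbols.
The final set ∅ contains no accepting state.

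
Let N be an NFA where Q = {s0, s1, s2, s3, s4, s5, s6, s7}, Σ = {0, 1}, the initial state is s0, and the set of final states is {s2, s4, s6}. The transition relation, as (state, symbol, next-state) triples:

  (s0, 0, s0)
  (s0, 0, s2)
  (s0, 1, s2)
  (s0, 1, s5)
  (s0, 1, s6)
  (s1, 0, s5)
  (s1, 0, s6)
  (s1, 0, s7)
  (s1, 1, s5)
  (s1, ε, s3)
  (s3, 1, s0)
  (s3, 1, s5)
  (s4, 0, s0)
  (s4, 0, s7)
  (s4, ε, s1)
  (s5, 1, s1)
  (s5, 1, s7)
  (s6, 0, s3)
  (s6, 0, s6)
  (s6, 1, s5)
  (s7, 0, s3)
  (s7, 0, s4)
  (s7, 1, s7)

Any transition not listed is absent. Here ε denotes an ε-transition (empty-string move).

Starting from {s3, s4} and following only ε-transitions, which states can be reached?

Begin with {s3, s4}.
ε-move s4 → s1; add s1.

{s1, s3, s4}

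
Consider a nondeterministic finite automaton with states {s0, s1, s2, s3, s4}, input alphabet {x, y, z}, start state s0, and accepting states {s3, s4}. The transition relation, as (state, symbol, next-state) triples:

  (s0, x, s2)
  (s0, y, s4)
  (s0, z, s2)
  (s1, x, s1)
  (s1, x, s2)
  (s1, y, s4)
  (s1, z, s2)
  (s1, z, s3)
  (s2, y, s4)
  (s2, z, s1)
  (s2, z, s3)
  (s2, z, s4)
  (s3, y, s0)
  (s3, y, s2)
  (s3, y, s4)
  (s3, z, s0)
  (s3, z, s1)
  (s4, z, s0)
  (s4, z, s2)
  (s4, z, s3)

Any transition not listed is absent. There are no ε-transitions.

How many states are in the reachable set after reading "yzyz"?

Start in {s0}.
Read 'y': s0→{s4}; now {s4}.
Read 'z': s4→{s0, s2, s3}; now {s0, s2, s3}.
Read 'y': s0→{s4}, s2→{s4}, s3→{s0, s2, s4}; now {s0, s2, s4}.
Read 'z': s0→{s2}, s2→{s1, s3, s4}, s4→{s0, s2, s3}; now {s0, s1, s2, s3, s4}.
That set has 5 states.

5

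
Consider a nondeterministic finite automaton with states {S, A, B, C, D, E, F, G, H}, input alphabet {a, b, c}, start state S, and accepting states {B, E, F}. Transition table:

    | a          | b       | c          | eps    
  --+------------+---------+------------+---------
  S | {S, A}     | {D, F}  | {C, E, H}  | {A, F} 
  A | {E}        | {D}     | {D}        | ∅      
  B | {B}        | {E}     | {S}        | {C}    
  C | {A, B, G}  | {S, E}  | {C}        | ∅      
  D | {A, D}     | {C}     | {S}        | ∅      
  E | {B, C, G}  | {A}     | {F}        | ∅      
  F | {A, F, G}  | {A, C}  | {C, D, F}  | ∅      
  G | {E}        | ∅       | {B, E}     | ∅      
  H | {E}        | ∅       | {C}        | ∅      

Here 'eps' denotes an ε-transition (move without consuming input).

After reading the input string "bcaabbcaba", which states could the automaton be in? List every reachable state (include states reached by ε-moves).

Start: ε-closure({S}) = {S, A, F}.
Read 'b': {S, A, F} → {A, C, D, F}.
Read 'c': {A, C, D, F} → {S, A, C, D, F}.
Read 'a': {S, A, C, D, F} → {S, A, B, C, D, E, F, G}.
Read 'a': {S, A, B, C, D, E, F, G} → {S, A, B, C, D, E, F, G}.
Read 'b': {S, A, B, C, D, E, F, G} → {S, A, C, D, E, F}.
Read 'b': {S, A, C, D, E, F} → {S, A, C, D, E, F}.
Read 'c': {S, A, C, D, E, F} → {S, A, C, D, E, F, H}.
Read 'a': {S, A, C, D, E, F, H} → {S, A, B, C, D, E, F, G}.
Read 'b': {S, A, B, C, D, E, F, G} → {S, A, C, D, E, F}.
Read 'a': {S, A, C, D, E, F} → {S, A, B, C, D, E, F, G}.

{S, A, B, C, D, E, F, G}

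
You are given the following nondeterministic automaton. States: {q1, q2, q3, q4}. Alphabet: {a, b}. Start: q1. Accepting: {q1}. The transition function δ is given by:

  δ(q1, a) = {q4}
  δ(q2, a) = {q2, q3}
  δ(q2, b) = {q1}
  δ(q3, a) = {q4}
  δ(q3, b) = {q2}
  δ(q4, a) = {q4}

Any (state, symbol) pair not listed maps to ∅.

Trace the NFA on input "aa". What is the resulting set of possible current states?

{q4}

Start in {q1}.
Read 'a': q1→{q4}; now {q4}.
Read 'a': q4→{q4}; now {q4}.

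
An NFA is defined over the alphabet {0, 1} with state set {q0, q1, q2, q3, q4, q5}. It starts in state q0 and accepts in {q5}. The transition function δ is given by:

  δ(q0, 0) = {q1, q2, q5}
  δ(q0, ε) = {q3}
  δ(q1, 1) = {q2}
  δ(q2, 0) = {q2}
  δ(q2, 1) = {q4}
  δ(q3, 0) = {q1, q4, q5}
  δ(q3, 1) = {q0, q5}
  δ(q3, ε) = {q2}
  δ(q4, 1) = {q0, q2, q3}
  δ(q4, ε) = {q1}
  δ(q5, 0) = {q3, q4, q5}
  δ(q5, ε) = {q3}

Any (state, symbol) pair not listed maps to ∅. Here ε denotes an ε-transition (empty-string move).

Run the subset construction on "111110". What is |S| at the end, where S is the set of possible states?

Start: ε-closure({q0}) = {q0, q2, q3}.
Read '1': {q0, q2, q3} → {q0, q1, q2, q3, q4, q5}.
Read '1': {q0, q1, q2, q3, q4, q5} → {q0, q1, q2, q3, q4, q5}.
Read '1': {q0, q1, q2, q3, q4, q5} → {q0, q1, q2, q3, q4, q5}.
Read '1': {q0, q1, q2, q3, q4, q5} → {q0, q1, q2, q3, q4, q5}.
Read '1': {q0, q1, q2, q3, q4, q5} → {q0, q1, q2, q3, q4, q5}.
Read '0': {q0, q1, q2, q3, q4, q5} → {q1, q2, q3, q4, q5}.
That set has 5 states.

5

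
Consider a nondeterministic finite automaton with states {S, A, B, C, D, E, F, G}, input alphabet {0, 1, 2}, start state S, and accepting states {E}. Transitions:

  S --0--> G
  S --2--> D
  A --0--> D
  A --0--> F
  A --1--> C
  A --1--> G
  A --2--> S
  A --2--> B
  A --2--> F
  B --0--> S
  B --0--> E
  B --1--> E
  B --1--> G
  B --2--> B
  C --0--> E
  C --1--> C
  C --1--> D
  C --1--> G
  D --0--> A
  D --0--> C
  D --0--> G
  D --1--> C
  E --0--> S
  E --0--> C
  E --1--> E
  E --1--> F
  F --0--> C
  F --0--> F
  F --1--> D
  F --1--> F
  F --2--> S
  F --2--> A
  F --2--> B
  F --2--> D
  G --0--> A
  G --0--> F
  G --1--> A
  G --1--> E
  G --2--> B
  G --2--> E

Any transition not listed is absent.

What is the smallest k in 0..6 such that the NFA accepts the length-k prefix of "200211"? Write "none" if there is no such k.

3

Start in {S}.
Read '2': S→{D}; now {D}.
Read '0': D→{A, C, G}; now {A, C, G}.
Read '0': A→{D, F}, C→{E}, G→{A, F}; now {A, D, E, F}.
None of the earlier sets intersect F, but {A, D, E, F} does.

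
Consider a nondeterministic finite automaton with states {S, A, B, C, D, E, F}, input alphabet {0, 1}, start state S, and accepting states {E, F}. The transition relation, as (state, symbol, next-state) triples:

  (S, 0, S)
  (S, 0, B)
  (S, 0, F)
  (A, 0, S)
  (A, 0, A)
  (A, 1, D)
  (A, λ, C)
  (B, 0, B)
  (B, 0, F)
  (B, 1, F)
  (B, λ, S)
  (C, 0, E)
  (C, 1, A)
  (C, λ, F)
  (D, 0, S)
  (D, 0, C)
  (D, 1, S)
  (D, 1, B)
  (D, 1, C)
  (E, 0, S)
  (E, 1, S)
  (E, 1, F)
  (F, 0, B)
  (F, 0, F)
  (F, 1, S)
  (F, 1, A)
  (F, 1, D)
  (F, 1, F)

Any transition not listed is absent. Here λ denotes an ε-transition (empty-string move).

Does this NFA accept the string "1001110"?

No

Start in {S}.
Read '1': {S} → ∅.
The set is empty and remains empty for the remaining 6 symbols.
The final set ∅ contains no accepting state.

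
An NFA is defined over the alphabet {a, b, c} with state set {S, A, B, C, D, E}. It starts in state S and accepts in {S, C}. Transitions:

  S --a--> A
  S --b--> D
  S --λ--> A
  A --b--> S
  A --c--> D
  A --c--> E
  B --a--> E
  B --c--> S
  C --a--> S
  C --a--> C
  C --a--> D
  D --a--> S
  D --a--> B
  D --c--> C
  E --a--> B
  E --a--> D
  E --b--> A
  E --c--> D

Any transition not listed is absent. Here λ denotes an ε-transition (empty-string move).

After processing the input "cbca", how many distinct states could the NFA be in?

4

Start: ε-closure({S}) = {S, A}.
Read 'c': {S, A} → {D, E}.
Read 'b': {D, E} → {A}.
Read 'c': {A} → {D, E}.
Read 'a': {D, E} → {S, A, B, D}.
That set has 4 states.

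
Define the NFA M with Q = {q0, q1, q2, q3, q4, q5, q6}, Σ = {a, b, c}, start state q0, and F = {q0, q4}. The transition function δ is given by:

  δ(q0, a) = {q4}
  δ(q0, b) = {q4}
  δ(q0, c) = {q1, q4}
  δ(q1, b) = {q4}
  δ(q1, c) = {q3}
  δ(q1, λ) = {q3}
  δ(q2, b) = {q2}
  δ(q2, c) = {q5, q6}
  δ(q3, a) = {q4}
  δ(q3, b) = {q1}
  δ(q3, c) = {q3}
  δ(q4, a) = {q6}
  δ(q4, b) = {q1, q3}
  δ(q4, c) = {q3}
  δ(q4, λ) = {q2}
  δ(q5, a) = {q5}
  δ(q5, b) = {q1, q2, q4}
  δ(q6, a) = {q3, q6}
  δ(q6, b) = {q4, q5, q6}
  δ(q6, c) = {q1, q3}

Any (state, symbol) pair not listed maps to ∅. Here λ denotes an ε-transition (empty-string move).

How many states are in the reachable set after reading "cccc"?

1

Start in {q0}.
Read 'c': q0→{q1, q4}; union {q1, q4}; ε-closure = {q1, q2, q3, q4}.
Read 'c': q1→{q3}, q2→{q5, q6}, q3→{q3}, q4→{q3}; now {q3, q5, q6}.
Read 'c': q3→{q3}, q5→∅, q6→{q1, q3}; now {q1, q3}.
Read 'c': q1→{q3}, q3→{q3}; now {q3}.
That set has 1 state.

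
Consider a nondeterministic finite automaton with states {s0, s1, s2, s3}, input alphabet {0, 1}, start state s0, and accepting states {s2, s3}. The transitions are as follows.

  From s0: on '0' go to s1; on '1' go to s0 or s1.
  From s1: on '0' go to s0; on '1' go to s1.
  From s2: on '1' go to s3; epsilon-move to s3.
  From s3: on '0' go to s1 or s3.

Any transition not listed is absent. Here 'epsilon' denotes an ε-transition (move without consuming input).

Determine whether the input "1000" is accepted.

Start in {s0}.
Read '1': s0→{s0, s1}; now {s0, s1}.
Read '0': s0→{s1}, s1→{s0}; now {s0, s1}.
Read '0': s0→{s1}, s1→{s0}; now {s0, s1}.
Read '0': s0→{s1}, s1→{s0}; now {s0, s1}.
The final set {s0, s1} contains no accepting state.

No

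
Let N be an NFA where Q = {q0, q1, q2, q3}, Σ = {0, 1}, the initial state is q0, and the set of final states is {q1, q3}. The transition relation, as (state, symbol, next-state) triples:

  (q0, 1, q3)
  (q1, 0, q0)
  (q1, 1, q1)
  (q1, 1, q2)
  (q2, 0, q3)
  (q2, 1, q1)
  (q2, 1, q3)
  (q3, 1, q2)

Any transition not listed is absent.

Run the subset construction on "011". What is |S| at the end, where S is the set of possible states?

0

Start in {q0}.
Read '0': {q0} → ∅.
The set is empty and remains empty for the remaining 2 symbols.
That set has 0 states.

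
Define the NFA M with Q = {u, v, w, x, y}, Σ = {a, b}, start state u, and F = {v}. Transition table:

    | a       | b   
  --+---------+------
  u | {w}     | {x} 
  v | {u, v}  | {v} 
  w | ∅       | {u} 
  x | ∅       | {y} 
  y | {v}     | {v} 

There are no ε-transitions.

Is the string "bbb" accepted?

Start in {u}.
Read 'b': u→{x}; now {x}.
Read 'b': x→{y}; now {y}.
Read 'b': y→{v}; now {v}.
The final set {v} contains the accepting state v.

Yes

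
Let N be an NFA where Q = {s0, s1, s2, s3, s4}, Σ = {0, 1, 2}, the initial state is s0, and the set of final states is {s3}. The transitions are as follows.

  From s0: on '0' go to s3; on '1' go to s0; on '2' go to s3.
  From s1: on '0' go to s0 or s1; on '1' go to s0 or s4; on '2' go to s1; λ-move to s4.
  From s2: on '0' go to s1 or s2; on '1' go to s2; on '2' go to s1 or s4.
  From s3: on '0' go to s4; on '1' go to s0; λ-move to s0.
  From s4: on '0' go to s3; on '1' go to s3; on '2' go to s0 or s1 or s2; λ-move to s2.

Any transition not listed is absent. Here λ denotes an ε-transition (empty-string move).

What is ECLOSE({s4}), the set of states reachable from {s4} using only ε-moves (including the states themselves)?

Begin with {s4}.
ε-move s4 → s2; add s2.

{s2, s4}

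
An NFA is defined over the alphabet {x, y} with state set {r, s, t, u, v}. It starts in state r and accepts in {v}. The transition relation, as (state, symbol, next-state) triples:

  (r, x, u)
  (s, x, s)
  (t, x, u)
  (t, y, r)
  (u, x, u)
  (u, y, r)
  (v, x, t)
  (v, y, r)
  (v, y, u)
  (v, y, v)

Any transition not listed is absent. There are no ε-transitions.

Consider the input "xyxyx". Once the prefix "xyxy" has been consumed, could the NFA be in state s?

Start in {r}.
Read 'x': {r} → {u}.
Read 'y': {u} → {r}.
Read 'x': {r} → {u}.
Read 'y': {u} → {r}.
State s is not in {r}.

No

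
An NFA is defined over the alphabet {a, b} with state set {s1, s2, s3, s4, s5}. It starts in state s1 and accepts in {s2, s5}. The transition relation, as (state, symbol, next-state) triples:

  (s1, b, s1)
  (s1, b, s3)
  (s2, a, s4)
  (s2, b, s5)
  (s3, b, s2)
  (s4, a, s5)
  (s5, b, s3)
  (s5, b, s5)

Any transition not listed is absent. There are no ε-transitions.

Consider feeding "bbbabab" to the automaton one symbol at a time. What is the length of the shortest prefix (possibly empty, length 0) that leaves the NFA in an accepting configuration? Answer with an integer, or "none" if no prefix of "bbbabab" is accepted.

Start in {s1}.
Read 'b': {s1} → {s1, s3}.
Read 'b': {s1, s3} → {s1, s2, s3}.
None of the earlier sets intersect F, but {s1, s2, s3} does.

2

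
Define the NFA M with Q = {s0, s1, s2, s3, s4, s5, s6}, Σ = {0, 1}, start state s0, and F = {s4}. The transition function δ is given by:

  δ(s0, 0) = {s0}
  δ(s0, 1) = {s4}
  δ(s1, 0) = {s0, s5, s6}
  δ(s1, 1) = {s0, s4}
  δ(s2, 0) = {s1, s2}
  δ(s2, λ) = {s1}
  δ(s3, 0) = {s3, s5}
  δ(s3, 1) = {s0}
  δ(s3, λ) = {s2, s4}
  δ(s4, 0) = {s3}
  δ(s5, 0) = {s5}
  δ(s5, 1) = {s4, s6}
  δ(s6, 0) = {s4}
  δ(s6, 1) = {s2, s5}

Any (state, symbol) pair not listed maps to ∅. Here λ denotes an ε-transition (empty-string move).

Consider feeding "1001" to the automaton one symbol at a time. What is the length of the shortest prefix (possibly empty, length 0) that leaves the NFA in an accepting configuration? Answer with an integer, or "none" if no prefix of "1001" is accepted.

1

Start in {s0}.
Read '1': s0→{s4}; now {s4}.
None of the earlier sets intersect F, but {s4} does.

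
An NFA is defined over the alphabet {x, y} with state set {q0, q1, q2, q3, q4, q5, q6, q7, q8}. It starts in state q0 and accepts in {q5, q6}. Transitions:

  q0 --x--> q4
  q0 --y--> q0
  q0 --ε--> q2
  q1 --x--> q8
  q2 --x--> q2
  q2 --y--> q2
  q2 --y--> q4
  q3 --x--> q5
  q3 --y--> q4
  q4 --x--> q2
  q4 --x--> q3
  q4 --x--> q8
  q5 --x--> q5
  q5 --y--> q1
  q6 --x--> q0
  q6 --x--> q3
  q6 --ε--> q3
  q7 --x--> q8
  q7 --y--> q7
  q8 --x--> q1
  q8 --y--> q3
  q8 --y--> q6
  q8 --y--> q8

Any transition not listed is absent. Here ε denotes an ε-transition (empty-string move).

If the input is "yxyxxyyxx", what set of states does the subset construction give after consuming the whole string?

Start: ε-closure({q0}) = {q0, q2}.
Read 'y': q0→{q0}, q2→{q2, q4}; now {q0, q2, q4}.
Read 'x': q0→{q4}, q2→{q2}, q4→{q2, q3, q8}; now {q2, q3, q4, q8}.
Read 'y': q2→{q2, q4}, q3→{q4}, q4→∅, q8→{q3, q6, q8}; now {q2, q3, q4, q6, q8}.
Read 'x': q2→{q2}, q3→{q5}, q4→{q2, q3, q8}, q6→{q0, q3}, q8→{q1}; now {q0, q1, q2, q3, q5, q8}.
Read 'x': q0→{q4}, q1→{q8}, q2→{q2}, q3→{q5}, q5→{q5}, q8→{q1}; now {q1, q2, q4, q5, q8}.
Read 'y': q1→∅, q2→{q2, q4}, q4→∅, q5→{q1}, q8→{q3, q6, q8}; now {q1, q2, q3, q4, q6, q8}.
Read 'y': q1→∅, q2→{q2, q4}, q3→{q4}, q4→∅, q6→∅, q8→{q3, q6, q8}; now {q2, q3, q4, q6, q8}.
Read 'x': q2→{q2}, q3→{q5}, q4→{q2, q3, q8}, q6→{q0, q3}, q8→{q1}; now {q0, q1, q2, q3, q5, q8}.
Read 'x': q0→{q4}, q1→{q8}, q2→{q2}, q3→{q5}, q5→{q5}, q8→{q1}; now {q1, q2, q4, q5, q8}.

{q1, q2, q4, q5, q8}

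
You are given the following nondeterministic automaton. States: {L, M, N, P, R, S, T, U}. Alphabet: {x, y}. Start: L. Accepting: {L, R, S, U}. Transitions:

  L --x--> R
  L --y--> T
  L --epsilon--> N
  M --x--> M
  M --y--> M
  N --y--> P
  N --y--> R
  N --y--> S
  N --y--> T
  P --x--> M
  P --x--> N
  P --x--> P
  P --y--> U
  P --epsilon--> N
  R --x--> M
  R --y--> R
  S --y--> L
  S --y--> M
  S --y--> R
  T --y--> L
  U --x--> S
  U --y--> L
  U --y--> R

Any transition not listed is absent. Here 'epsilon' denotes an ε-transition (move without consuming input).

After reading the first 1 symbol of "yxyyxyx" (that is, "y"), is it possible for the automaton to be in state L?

No

Start: ε-closure({L}) = {L, N}.
Read 'y': {L, N} → {N, P, R, S, T}.
State L is not in {N, P, R, S, T}.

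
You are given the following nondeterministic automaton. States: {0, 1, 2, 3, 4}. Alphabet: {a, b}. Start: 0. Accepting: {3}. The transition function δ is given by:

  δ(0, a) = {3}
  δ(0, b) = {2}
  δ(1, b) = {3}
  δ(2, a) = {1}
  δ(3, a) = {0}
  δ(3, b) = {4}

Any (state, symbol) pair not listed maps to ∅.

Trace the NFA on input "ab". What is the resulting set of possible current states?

Start in {0}.
Read 'a': 0→{3}; now {3}.
Read 'b': 3→{4}; now {4}.

{4}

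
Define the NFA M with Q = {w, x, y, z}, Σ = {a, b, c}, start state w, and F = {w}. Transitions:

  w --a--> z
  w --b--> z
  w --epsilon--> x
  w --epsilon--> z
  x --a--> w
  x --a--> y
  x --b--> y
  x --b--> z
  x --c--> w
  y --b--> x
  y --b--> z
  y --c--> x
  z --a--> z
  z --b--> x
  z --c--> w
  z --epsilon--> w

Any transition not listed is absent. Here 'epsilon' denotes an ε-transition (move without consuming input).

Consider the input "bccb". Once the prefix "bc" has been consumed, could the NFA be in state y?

Start: ε-closure({w}) = {w, x, z}.
Read 'b': {w, x, z} → {w, x, y, z}.
Read 'c': {w, x, y, z} → {w, x, z}.
State y is not in {w, x, z}.

No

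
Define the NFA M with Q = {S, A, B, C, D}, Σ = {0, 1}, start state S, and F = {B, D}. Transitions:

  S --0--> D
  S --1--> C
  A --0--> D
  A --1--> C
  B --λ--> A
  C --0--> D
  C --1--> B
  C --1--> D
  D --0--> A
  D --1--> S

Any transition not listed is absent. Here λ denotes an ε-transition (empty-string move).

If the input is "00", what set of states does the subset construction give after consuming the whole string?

Start in {S}.
Read '0': S→{D}; now {D}.
Read '0': D→{A}; now {A}.

{A}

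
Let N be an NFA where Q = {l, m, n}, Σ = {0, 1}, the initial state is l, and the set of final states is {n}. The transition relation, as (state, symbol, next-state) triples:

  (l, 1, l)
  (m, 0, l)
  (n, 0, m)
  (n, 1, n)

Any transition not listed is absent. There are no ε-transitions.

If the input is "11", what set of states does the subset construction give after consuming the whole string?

Start in {l}.
Read '1': l→{l}; now {l}.
Read '1': l→{l}; now {l}.

{l}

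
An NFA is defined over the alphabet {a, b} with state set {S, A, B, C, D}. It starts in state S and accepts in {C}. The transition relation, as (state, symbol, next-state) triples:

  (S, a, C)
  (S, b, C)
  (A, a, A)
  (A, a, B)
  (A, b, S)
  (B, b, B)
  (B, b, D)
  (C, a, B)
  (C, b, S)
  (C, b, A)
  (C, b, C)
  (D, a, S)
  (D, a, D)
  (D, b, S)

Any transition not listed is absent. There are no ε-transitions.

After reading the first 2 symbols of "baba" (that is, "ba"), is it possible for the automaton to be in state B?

Yes

Start in {S}.
Read 'b': S→{C}; now {C}.
Read 'a': C→{B}; now {B}.
State B is in {B}.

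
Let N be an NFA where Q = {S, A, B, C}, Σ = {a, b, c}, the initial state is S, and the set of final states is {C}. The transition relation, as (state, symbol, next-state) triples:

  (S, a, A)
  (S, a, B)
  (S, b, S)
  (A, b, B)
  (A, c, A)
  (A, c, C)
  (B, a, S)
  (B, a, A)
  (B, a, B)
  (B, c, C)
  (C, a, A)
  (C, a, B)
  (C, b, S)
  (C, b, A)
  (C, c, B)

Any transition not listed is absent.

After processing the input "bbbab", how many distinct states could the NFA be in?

Start in {S}.
Read 'b': S→{S}; now {S}.
Read 'b': S→{S}; now {S}.
Read 'b': S→{S}; now {S}.
Read 'a': S→{A, B}; now {A, B}.
Read 'b': A→{B}, B→∅; now {B}.
That set has 1 state.

1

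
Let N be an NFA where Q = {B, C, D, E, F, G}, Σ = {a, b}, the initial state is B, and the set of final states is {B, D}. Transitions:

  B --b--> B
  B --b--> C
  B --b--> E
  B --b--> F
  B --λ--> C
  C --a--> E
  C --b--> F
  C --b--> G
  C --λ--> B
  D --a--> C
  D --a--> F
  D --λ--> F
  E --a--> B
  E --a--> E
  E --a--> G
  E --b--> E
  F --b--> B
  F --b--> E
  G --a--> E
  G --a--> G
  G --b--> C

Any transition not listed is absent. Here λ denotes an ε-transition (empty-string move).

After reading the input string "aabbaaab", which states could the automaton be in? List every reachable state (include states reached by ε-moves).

{B, C, E, F, G}

Start: ε-closure({B}) = {B, C}.
Read 'a': B→∅, C→{E}; now {E}.
Read 'a': E→{B, E, G}; union {B, E, G}; ε-closure = {B, C, E, G}.
Read 'b': B→{B, C, E, F}, C→{F, G}, E→{E}, G→{C}; now {B, C, E, F, G}.
Read 'b': B→{B, C, E, F}, C→{F, G}, E→{E}, F→{B, E}, G→{C}; now {B, C, E, F, G}.
Read 'a': B→∅, C→{E}, E→{B, E, G}, F→∅, G→{E, G}; union {B, E, G}; ε-closure = {B, C, E, G}.
Read 'a': B→∅, C→{E}, E→{B, E, G}, G→{E, G}; union {B, E, G}; ε-closure = {B, C, E, G}.
Read 'a': B→∅, C→{E}, E→{B, E, G}, G→{E, G}; union {B, E, G}; ε-closure = {B, C, E, G}.
Read 'b': B→{B, C, E, F}, C→{F, G}, E→{E}, G→{C}; now {B, C, E, F, G}.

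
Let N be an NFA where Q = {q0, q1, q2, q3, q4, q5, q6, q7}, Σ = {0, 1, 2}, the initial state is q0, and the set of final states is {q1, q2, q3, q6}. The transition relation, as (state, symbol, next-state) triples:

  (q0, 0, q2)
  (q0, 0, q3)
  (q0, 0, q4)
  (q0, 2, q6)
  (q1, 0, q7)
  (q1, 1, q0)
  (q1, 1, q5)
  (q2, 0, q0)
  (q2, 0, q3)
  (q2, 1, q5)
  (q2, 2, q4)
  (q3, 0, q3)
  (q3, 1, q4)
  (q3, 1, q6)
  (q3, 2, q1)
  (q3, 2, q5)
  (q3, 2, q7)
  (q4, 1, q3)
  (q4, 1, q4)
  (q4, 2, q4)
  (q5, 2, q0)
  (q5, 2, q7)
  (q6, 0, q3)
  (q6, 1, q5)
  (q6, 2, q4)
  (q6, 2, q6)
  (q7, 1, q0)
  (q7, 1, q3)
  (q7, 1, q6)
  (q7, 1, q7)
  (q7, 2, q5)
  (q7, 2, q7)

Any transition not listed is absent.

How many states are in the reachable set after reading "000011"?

3

Start in {q0}.
Read '0': q0→{q2, q3, q4}; now {q2, q3, q4}.
Read '0': q2→{q0, q3}, q3→{q3}, q4→∅; now {q0, q3}.
Read '0': q0→{q2, q3, q4}, q3→{q3}; now {q2, q3, q4}.
Read '0': q2→{q0, q3}, q3→{q3}, q4→∅; now {q0, q3}.
Read '1': q0→∅, q3→{q4, q6}; now {q4, q6}.
Read '1': q4→{q3, q4}, q6→{q5}; now {q3, q4, q5}.
That set has 3 states.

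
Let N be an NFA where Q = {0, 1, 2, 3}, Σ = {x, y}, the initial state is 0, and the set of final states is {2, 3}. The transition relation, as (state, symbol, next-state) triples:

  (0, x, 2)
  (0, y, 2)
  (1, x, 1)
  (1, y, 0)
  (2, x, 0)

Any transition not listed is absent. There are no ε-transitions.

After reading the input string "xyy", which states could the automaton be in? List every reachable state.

∅

Start in {0}.
Read 'x': 0→{2}; now {2}.
Read 'y': 2→∅; now ∅.
The set is empty and remains empty for the remaining 1 symbol.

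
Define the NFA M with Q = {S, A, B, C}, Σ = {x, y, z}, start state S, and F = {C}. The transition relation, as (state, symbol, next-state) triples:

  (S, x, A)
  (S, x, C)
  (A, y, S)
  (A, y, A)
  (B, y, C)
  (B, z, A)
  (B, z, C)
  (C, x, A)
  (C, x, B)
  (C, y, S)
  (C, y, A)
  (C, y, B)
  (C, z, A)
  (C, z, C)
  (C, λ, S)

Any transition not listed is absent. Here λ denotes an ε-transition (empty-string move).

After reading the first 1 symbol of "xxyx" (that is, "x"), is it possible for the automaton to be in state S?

Start in {S}.
Read 'x': S→{A, C}; union {A, C}; ε-closure = {S, A, C}.
State S is in {S, A, C}.

Yes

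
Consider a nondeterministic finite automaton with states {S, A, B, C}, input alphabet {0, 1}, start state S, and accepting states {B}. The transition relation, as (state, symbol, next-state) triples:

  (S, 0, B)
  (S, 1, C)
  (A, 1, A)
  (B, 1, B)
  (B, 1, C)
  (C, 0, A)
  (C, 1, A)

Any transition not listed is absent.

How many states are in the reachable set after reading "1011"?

Start in {S}.
Read '1': {S} → {C}.
Read '0': {C} → {A}.
Read '1': {A} → {A}.
Read '1': {A} → {A}.
That set has 1 state.

1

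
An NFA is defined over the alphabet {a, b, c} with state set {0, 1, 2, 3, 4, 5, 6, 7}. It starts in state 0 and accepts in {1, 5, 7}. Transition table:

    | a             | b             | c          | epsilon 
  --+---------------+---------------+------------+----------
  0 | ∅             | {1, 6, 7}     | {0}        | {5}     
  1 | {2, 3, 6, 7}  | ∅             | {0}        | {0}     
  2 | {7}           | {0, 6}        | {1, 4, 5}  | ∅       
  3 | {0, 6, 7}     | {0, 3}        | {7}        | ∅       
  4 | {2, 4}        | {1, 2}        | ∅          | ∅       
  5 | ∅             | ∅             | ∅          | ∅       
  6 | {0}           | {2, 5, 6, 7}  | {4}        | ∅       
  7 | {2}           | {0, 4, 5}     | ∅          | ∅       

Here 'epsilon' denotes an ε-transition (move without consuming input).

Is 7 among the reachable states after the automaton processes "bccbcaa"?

Yes

Start: ε-closure({0}) = {0, 5}.
Read 'b': 0→{1, 6, 7}, 5→∅; union {1, 6, 7}; ε-closure = {0, 1, 5, 6, 7}.
Read 'c': 0→{0}, 1→{0}, 5→∅, 6→{4}, 7→∅; union {0, 4}; ε-closure = {0, 4, 5}.
Read 'c': 0→{0}, 4→∅, 5→∅; union {0}; ε-closure = {0, 5}.
Read 'b': 0→{1, 6, 7}, 5→∅; union {1, 6, 7}; ε-closure = {0, 1, 5, 6, 7}.
Read 'c': 0→{0}, 1→{0}, 5→∅, 6→{4}, 7→∅; union {0, 4}; ε-closure = {0, 4, 5}.
Read 'a': 0→∅, 4→{2, 4}, 5→∅; now {2, 4}.
Read 'a': 2→{7}, 4→{2, 4}; now {2, 4, 7}.
State 7 is in {2, 4, 7}.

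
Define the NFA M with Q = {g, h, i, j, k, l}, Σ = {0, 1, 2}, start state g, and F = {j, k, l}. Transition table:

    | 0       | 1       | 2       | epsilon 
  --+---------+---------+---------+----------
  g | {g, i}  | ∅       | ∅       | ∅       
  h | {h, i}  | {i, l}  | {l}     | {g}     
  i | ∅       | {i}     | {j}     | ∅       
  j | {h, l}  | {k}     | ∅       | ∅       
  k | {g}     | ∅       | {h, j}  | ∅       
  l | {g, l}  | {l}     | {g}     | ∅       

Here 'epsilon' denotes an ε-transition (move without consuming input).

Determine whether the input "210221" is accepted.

No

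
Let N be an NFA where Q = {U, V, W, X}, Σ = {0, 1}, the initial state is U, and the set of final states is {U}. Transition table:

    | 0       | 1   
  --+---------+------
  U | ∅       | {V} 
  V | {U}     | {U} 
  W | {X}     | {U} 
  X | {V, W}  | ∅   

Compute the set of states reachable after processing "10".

{U}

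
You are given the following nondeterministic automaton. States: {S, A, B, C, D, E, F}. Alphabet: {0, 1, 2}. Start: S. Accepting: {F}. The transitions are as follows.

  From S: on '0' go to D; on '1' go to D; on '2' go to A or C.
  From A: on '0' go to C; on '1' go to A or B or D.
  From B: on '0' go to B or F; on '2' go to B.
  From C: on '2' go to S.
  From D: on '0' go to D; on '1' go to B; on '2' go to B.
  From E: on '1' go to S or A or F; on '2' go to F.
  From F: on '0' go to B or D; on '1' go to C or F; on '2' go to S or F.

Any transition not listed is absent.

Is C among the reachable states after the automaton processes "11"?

Start in {S}.
Read '1': {S} → {D}.
Read '1': {D} → {B}.
State C is not in {B}.

No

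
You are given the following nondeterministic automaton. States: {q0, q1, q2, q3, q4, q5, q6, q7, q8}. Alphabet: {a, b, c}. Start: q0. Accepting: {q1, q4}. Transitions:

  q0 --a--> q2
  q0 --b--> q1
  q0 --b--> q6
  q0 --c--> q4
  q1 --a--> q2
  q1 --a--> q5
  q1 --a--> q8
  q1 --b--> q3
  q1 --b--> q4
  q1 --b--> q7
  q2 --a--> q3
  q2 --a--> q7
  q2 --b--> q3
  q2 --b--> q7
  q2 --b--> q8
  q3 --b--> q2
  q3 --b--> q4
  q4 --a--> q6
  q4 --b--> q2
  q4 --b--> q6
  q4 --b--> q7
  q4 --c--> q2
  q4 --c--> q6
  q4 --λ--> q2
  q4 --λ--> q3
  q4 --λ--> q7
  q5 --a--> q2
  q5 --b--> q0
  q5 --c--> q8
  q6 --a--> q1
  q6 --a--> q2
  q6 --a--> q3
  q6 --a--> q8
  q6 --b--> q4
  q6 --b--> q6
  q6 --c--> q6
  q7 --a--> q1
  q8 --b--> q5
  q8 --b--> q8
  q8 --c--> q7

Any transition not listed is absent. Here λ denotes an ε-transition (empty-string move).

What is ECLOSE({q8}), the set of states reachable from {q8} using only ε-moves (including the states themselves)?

Begin with {q8}.
No ε-moves leave this set, so the closure equals the set itself.

{q8}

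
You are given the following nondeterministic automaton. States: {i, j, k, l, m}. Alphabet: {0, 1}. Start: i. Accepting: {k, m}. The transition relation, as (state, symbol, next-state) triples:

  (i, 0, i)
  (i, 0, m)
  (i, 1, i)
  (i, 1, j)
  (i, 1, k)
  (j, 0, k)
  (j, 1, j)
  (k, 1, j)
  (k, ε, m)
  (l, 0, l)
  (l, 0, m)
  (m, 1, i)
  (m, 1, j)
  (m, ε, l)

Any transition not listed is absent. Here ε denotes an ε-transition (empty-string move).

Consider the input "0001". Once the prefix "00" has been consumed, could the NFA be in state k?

No

Start in {i}.
Read '0': i→{i, m}; union {i, m}; ε-closure = {i, l, m}.
Read '0': i→{i, m}, l→{l, m}, m→∅; now {i, l, m}.
State k is not in {i, l, m}.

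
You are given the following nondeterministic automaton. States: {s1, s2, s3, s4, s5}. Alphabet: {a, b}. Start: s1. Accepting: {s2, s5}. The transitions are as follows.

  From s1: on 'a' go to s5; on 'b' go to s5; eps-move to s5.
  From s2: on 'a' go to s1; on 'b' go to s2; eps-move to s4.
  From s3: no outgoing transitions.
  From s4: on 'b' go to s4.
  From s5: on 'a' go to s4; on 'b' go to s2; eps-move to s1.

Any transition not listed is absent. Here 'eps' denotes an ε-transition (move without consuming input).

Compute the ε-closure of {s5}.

{s1, s5}

Begin with {s5}.
ε-move s5 → s1; add s1.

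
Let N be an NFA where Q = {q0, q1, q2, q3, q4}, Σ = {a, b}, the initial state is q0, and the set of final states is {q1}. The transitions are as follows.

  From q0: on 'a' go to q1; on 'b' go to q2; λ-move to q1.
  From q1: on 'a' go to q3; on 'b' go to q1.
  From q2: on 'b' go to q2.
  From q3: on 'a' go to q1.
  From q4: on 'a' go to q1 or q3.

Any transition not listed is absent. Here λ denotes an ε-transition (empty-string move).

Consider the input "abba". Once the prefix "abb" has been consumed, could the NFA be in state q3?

Start: ε-closure({q0}) = {q0, q1}.
Read 'a': {q0, q1} → {q1, q3}.
Read 'b': {q1, q3} → {q1}.
Read 'b': {q1} → {q1}.
State q3 is not in {q1}.

No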